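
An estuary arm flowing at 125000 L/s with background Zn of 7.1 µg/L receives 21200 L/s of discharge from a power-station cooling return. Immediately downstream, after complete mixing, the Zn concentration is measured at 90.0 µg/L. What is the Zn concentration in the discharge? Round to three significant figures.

Mass balance: 125000·7.100 + 21200·Cₑ = 146200·90.00
→ Cₑ = (146200·90.00 − 125000·7.100) / 21200 = 578.8 µg/L.

579 µg/L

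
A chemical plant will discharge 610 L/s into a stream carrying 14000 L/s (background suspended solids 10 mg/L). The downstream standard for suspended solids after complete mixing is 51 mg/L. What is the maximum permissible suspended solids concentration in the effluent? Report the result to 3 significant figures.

At the limit, (Qr·Cr + Qe·Cₑ)/(Qr + Qe) = 51:
Cₑ = (14610·51 − 14000·10.00) / 610.0 = 992.0 mg/L.

992 mg/L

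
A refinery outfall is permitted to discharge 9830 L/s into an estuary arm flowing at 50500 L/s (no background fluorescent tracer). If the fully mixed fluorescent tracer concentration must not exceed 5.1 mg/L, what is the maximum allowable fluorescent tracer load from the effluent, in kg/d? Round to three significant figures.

Mass balance at the limit: 50500·0 + 9830·Cₑ = 60330·5.1 → Cₑ = 31.30 mg/L.
9830 L/s = 9.830 m³/s. Load = 9.830 m³/s × 31.30 g/m³ × 86 400 s/d = 26580 kg/d.

26600 kg/d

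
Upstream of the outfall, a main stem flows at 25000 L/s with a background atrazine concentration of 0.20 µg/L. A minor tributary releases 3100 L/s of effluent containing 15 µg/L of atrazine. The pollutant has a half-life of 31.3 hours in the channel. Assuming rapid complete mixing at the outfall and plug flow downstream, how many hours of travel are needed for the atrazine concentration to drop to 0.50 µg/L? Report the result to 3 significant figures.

58.7 h

After mixing, C = (25000·0.2000 + 3100·15.00) / 28100 = 51500/28100 = 1.833 µg/L.
Half-life 31.3 h → k = ln 2 / 31.3 = 0.02215 h⁻¹ = 0.5315 d⁻¹.
1.833·exp(−k·t) = 0.50 → t = ln(1.833/0.50)/k = 211200 s = 58.66 h.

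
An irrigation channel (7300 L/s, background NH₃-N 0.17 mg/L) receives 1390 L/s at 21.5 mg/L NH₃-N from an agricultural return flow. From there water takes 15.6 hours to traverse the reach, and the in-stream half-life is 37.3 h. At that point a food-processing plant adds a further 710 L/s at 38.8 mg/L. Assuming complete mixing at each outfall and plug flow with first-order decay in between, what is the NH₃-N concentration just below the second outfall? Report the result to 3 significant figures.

5.41 mg/L

Mass balance: C = (7300·0.1700 + 1390·21.50) / 8690 = 31130/8690 = 3.582 mg/L; combined flow 8690 L/s.
Half-life 37.3 h → k = ln 2 / 37.3 = 0.01858 h⁻¹ = 0.4460 d⁻¹.
After decay, C = 3.582 × e^(−kt) = 3.582 × 0.7483 = 2.680 mg/L.
At the second outfall, C = (8690·2.680 + 710.0·38.80) / (8690 + 710.0) = 5.409 mg/L.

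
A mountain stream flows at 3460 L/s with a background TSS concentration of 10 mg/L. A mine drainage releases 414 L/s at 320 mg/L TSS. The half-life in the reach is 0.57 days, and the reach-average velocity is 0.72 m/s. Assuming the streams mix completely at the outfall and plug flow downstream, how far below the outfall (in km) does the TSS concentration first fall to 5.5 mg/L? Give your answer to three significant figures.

105 km

Flow-weighted average: C = (3460·10.00 + 414.0·320.0) / 3874 = 167100/3874 = 43.13 mg/L.
Half-life 0.57 d → k = ln 2 / 0.57 = 1.216 d⁻¹.
Set 43.13·exp(−k·t) = 5.5 → t = ln(43.13/5.5)/k = 146300 s = 40.65 h.
Distance = v·t = 0.72·146300 = 105400 m = 105.4 km.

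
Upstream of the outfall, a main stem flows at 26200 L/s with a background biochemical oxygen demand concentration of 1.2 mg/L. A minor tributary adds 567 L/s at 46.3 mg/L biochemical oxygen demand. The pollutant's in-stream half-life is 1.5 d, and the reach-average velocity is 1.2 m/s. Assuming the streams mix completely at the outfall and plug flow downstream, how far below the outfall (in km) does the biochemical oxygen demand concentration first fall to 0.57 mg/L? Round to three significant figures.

298 km

After mixing, C = (26200·1.200 + 567.0·46.30) / 26770 = 57690/26770 = 2.155 mg/L.
Half-life 1.5 d → k = ln 2 / 1.5 = 0.4621 d⁻¹.
Set 2.155·exp(−k·t) = 0.57 → t = ln(2.155/0.57)/k = 248700 s = 69.08 h.
Distance = v·t = 1.2·248700 = 298400 m = 298.4 km.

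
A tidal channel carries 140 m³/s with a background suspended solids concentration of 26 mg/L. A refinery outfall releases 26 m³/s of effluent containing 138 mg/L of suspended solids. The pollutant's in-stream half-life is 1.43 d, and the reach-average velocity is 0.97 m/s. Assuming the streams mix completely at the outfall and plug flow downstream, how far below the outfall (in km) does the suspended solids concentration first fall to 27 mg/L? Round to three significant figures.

Mass balance: C = (140.0·26.00 + 26.00·138.0) / 166.0 = 7228/166.0 = 43.54 mg/L.
Half-life 1.43 d → k = ln 2 / 1.43 = 0.4847 d⁻¹.
Set 43.54·exp(−k·t) = 27 → t = ln(43.54/27)/k = 85180 s = 23.66 h.
Distance = v·t = 0.97·85180 = 82630 m = 82.63 km.

82.6 km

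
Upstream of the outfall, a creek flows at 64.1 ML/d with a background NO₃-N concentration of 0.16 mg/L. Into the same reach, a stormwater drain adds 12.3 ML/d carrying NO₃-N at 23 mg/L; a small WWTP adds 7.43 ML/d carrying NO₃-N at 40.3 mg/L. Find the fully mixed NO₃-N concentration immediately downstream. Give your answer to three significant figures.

7.07 mg/L

Flow-weighted average: C = (64.10·0.1600 + 12.30·23.00 + 7.430·40.30) / 83.83 = 592.6/83.83 = 7.069 mg/L.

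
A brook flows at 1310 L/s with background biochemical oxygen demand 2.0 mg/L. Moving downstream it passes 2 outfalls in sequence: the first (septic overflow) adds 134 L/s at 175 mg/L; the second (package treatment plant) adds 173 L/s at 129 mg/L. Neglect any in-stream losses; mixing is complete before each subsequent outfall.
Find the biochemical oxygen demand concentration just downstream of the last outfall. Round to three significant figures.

Below outfall 1: Q → 1444 L/s, C = (1310·2.000 + 134.0·175.0)/1444 = 18.05 mg/L.
Below outfall 2: Q → 1617 L/s, C = (1444·18.05 + 173.0·129.0)/1617 = 29.92 mg/L.

29.9 mg/L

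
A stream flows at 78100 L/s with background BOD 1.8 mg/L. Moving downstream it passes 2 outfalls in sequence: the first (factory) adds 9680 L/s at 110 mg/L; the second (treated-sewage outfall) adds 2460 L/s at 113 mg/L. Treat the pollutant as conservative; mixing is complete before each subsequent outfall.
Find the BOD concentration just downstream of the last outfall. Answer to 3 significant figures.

Outfall 1: combined Q = 87780 L/s; C = (78100·1.800 + 9680·110.0)/87780 = 13.73 mg/L.
Outfall 2: combined Q = 90240 L/s; C = (87780·13.73 + 2460·113.0)/90240 = 16.44 mg/L.

16.4 mg/L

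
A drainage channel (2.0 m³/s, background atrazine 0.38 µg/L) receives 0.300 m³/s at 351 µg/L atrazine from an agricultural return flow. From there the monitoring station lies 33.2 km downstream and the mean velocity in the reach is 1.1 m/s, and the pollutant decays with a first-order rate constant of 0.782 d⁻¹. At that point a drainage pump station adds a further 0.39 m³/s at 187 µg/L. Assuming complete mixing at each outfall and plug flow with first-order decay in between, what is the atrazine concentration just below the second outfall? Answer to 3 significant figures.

After mixing, C = (2.000·0.3800 + 0.3000·351.0) / 2.300 = 106.1/2.300 = 46.11 µg/L; combined flow 2.300 m³/s.
Travel time t = 33.2·1000 / 1.1 = 30180 s = 8.384 h.
Applying C = C₀e^(−kt): 46.11 × 0.7610 = 35.09 µg/L.
At the second outfall, C = (2.300·35.09 + 0.3900·187.0) / (2.300 + 0.3900) = 57.11 µg/L.

57.1 µg/L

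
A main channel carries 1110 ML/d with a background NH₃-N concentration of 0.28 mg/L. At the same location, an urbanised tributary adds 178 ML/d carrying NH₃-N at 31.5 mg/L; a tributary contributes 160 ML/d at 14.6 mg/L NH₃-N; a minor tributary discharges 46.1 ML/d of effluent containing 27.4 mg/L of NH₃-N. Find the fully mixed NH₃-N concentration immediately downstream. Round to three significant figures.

6.37 mg/L

Flow-weighted average: C = (1110·0.2800 + 178.0·31.50 + 160.0·14.60 + 46.10·27.40) / 1494 = 9517/1494 = 6.370 mg/L.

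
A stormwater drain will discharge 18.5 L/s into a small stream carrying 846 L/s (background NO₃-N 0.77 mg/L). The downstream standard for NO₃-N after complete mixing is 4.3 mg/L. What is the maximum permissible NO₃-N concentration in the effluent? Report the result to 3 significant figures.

At the limit, (Qr·Cr + Qe·Cₑ)/(Qr + Qe) = 4.3:
Cₑ = (864.5·4.3 − 846.0·0.7700) / 18.50 = 165.7 mg/L.

166 mg/L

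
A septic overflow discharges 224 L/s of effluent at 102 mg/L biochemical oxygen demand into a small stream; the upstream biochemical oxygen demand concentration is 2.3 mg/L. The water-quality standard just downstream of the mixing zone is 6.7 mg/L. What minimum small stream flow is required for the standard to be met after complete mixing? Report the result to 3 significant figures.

4850 L/s

Set C_mix = 6.7: (Q·2.300 + 224.0·102.0) / (Q + 224.0) = 6.7
→ Q = 224.0·(102.0 − 6.7)/(6.7 − 2.300) = 4852 L/s.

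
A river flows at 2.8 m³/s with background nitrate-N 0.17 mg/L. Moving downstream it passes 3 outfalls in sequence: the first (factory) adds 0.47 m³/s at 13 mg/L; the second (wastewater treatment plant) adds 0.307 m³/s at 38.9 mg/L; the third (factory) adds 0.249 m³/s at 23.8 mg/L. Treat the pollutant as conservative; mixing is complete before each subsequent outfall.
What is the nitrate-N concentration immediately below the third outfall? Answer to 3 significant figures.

6.39 mg/L

Outfall 1: combined Q = 3.270 m³/s; C = (2.800·0.1700 + 0.4700·13.00)/3.270 = 2.014 mg/L.
Outfall 2: combined Q = 3.577 m³/s; C = (3.270·2.014 + 0.3070·38.90)/3.577 = 5.180 mg/L.
Outfall 3: combined Q = 3.826 m³/s; C = (3.577·5.180 + 0.2490·23.80)/3.826 = 6.392 mg/L.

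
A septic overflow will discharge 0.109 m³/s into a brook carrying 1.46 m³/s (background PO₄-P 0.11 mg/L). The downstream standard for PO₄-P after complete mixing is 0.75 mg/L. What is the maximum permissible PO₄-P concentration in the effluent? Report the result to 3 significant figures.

9.32 mg/L

At the limit, (Qr·Cr + Qe·Cₑ)/(Qr + Qe) = 0.75:
Cₑ = (1.569·0.75 − 1.460·0.1100) / 0.1090 = 9.322 mg/L.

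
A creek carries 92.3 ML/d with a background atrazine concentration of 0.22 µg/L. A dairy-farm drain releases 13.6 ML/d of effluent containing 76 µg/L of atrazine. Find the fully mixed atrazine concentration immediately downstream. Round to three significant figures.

9.95 µg/L

After mixing, C = (92.30·0.2200 + 13.60·76.00) / 105.9 = 1054/105.9 = 9.952 µg/L.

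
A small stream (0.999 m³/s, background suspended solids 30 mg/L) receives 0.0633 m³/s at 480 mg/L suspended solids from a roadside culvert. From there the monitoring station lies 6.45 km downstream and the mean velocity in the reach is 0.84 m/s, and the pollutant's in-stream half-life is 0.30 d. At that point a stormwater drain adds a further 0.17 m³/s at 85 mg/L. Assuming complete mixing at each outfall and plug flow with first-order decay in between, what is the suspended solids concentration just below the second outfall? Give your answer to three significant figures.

51.6 mg/L

Mass balance: C = (0.9990·30.00 + 0.06330·480.0) / 1.062 = 60.35/1.062 = 56.81 mg/L; combined flow 1.062 m³/s.
Travel time t = 6.45·1000 / 0.84 = 7679 s = 2.133 h.
Half-life 0.30 d → k = ln 2 / 0.30 = 2.310 d⁻¹.
Decay over the reach: 56.81·exp(−kt) = 56.81·0.8144 = 46.27 mg/L.
Second outfall: C = (1.062·46.27 + 0.1700·85.00)/1.232 = 51.61 mg/L.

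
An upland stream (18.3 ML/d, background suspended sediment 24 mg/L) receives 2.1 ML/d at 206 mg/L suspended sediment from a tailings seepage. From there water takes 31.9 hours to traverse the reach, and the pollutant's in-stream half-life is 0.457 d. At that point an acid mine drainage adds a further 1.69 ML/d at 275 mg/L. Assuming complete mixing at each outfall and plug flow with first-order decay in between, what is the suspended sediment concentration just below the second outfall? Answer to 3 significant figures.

Mass balance: C = (18.30·24.00 + 2.100·206.0) / 20.40 = 871.8/20.40 = 42.74 mg/L; combined flow 20.40 ML/d.
Half-life 0.457 d → k = ln 2 / 0.457 = 1.517 d⁻¹.
Decay over the reach: 42.74·exp(−kt) = 42.74·0.1332 = 5.692 mg/L.
At the second outfall, C = (20.40·5.692 + 1.690·275.0) / (20.40 + 1.690) = 26.30 mg/L.

26.3 mg/L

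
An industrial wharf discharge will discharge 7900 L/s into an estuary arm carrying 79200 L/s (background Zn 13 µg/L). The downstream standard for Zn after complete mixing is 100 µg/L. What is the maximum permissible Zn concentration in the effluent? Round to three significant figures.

At the limit, (Qr·Cr + Qe·Cₑ)/(Qr + Qe) = 100:
Cₑ = (87100·100 − 79200·13.00) / 7900 = 972.2 µg/L.

972 µg/L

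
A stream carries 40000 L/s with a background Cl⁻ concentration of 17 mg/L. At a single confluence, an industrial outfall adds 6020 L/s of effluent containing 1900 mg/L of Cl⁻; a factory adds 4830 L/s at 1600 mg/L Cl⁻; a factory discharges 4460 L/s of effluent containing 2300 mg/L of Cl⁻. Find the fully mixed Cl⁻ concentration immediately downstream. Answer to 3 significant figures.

544 mg/L

Conservation of mass: C = (40000·17.00 + 6020·1900 + 4830·1600 + 4460·2300) / 55310 = 30100000/55310 = 544.3 mg/L.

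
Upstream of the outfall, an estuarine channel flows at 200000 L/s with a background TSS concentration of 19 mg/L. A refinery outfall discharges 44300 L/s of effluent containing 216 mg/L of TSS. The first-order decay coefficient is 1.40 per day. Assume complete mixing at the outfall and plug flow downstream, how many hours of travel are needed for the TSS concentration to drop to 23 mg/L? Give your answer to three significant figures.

14.9 h

After mixing, C = (200000·19.00 + 44300·216.0) / 244300 = 13370000/244300 = 54.72 mg/L.
54.72·exp(−k·t) = 23 → t = ln(54.72/23)/k = 53490 s = 14.86 h.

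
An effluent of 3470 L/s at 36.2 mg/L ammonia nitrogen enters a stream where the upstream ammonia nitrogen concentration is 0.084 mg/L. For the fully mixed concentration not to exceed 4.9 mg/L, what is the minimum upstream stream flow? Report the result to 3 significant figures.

Set C_mix = 4.9: (Q·0.08400 + 3470·36.20) / (Q + 3470) = 4.9
→ Q = 3470·(36.20 − 4.9)/(4.9 − 0.08400) = 22550 L/s.

22600 L/s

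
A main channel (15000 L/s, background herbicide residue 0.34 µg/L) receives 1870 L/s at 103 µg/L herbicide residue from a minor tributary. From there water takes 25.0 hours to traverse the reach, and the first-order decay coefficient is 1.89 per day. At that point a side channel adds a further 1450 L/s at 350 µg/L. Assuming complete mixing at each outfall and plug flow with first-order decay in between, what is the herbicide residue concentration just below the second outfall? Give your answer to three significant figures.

29.2 µg/L

Mass balance: C = (15000·0.3400 + 1870·103.0) / 16870 = 197700/16870 = 11.72 µg/L; combined flow 16870 L/s.
Decay over the reach: 11.72·exp(−kt) = 11.72·0.1396 = 1.636 µg/L.
Second outfall: C = (16870·1.636 + 1450·350.0)/18320 = 29.21 µg/L.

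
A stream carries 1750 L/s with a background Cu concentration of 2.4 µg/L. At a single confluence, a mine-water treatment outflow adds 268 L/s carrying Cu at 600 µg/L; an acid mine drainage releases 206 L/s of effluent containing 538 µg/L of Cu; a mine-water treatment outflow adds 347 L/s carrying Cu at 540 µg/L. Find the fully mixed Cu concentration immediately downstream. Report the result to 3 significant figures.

180 µg/L

Flow-weighted average: C = (1750·2.400 + 268.0·600.0 + 206.0·538.0 + 347.0·540.0) / 2571 = 463200/2571 = 180.2 µg/L.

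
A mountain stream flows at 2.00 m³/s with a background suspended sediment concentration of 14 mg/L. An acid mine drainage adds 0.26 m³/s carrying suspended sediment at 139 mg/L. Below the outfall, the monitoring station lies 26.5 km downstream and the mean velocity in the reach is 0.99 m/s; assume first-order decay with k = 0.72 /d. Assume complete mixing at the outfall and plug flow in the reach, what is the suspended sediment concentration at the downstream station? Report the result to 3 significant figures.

Mixed concentration C = ΣQC/ΣQ = (2.000·14.00 + 0.2600·139.0) / 2.260 = 64.14/2.260 = 28.38 mg/L.
Travel time t = 26.5·1000 / 0.99 = 26770 s = 7.435 h.
Applying C = C₀e^(−kt): 28.38 × 0.8001 = 22.71 mg/L.

22.7 mg/L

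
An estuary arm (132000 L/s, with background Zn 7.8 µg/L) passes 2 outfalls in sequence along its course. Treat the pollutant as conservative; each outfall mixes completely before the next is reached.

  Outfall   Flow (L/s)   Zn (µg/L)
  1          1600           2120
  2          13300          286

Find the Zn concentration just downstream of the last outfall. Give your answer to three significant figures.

Below outfall 1: Q → 133600 L/s, C = (132000·7.800 + 1600·2120)/133600 = 33.10 µg/L.
Below outfall 2: Q → 146900 L/s, C = (133600·33.10 + 13300·286.0)/146900 = 55.99 µg/L.

56.0 µg/L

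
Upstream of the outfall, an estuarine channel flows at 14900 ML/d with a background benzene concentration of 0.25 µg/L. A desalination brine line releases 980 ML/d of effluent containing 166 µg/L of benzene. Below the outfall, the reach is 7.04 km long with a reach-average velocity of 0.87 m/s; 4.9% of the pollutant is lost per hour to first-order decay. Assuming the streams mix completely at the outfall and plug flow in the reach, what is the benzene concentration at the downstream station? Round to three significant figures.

9.36 µg/L

Mass balance: C = (14900·0.2500 + 980.0·166.0) / 15880 = 166400/15880 = 10.48 µg/L.
Travel time t = 7.04·1000 / 0.87 = 8092 s = 2.248 h.
4.9%/h lost → k = −ln(1 − 0.049) = 0.05024 h⁻¹.
Decay over the reach: 10.48·exp(−kt) = 10.48·0.8932 = 9.360 µg/L.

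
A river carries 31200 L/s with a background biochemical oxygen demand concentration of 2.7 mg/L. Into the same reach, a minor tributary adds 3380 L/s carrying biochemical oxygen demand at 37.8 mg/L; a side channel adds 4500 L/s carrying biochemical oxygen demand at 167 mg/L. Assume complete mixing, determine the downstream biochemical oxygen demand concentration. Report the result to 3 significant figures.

Conservation of mass: C = (31200·2.700 + 3380·37.80 + 4500·167.0) / 39080 = 963500/39080 = 24.65 mg/L.

24.7 mg/L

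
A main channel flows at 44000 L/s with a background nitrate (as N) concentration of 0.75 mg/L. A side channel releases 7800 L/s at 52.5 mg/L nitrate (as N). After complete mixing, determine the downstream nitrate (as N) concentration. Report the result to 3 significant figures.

8.54 mg/L

Conservation of mass: C = (44000·0.7500 + 7800·52.50) / 51800 = 442500/51800 = 8.542 mg/L.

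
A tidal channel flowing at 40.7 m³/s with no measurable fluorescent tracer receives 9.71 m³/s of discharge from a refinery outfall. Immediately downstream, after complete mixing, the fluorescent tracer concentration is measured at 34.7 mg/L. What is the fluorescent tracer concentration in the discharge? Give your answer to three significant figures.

180 mg/L

Mass balance: 40.70·0 + 9.710·Cₑ = 50.41·34.70
→ Cₑ = (50.41·34.70 − 40.70·0) / 9.710 = 180.1 mg/L.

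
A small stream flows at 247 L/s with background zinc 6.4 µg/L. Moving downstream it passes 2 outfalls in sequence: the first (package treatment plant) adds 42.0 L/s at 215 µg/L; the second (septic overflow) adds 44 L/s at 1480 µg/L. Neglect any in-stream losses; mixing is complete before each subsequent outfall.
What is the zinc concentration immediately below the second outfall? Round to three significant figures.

Below outfall 1: Q → 289.0 L/s, C = (247.0·6.400 + 42.00·215.0)/289.0 = 36.72 µg/L.
Below outfall 2: Q → 333.0 L/s, C = (289.0·36.72 + 44.00·1480)/333.0 = 227.4 µg/L.

227 µg/L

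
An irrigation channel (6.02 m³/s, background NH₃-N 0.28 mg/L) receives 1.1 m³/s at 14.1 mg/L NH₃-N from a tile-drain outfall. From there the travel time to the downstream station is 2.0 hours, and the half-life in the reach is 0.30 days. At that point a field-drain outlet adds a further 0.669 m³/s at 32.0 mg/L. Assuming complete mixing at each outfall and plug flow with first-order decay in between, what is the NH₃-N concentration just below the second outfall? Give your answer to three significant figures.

After mixing, C = (6.020·0.2800 + 1.100·14.10) / 7.120 = 17.20/7.120 = 2.415 mg/L; combined flow 7.120 m³/s.
Half-life 0.30 d → k = ln 2 / 0.30 = 2.310 d⁻¹.
Applying C = C₀e^(−kt): 2.415 × 0.8249 = 1.992 mg/L.
At the second outfall, C = (7.120·1.992 + 0.6690·32.00) / (7.120 + 0.6690) = 4.570 mg/L.

4.57 mg/L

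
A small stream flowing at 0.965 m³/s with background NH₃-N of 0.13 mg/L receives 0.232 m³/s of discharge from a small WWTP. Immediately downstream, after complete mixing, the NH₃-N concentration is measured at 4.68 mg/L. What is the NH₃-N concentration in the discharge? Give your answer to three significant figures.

23.6 mg/L

Mass balance: 0.9650·0.1300 + 0.2320·Cₑ = 1.197·4.680
→ Cₑ = (1.197·4.680 − 0.9650·0.1300) / 0.2320 = 23.61 mg/L.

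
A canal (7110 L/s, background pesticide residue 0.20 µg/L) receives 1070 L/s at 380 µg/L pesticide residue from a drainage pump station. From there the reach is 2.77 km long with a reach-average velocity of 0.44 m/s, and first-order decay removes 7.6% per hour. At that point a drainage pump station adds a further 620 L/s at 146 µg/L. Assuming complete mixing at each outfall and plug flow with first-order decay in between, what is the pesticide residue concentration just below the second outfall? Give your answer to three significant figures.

50.7 µg/L

Conservation of mass: C = (7110·0.2000 + 1070·380.0) / 8180 = 408000/8180 = 49.88 µg/L; combined flow 8180 L/s.
Travel time t = 2.77·1000 / 0.44 = 6295 s = 1.749 h.
7.6%/h lost → k = −ln(1 − 0.076) = 0.07904 h⁻¹.
After decay, C = 49.88 × e^(−kt) = 49.88 × 0.8709 = 43.44 µg/L.
Second outfall: C = (8180·43.44 + 620.0·146.0)/8800 = 50.67 µg/L.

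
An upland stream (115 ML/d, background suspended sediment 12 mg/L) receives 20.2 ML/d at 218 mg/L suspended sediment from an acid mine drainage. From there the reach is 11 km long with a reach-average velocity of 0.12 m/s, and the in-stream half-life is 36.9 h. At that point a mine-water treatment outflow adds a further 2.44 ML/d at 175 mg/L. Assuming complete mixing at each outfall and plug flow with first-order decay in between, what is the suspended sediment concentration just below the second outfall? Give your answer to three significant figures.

Conservation of mass: C = (115.0·12.00 + 20.20·218.0) / 135.2 = 5784/135.2 = 42.78 mg/L; combined flow 135.2 ML/d.
Travel time t = 11·1000 / 0.12 = 91670 s = 25.46 h.
Half-life 36.9 h → k = ln 2 / 36.9 = 0.01878 h⁻¹ = 0.4508 d⁻¹.
Applying C = C₀e^(−kt): 42.78 × 0.6198 = 26.52 mg/L.
Second outfall: C = (135.2·26.52 + 2.440·175.0)/137.6 = 29.15 mg/L.

29.1 mg/L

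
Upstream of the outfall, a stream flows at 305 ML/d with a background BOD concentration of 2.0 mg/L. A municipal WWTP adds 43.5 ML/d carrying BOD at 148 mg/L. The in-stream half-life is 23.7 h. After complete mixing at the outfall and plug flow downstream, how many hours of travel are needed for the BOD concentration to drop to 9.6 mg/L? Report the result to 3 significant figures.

Mass balance: C = (305.0·2.000 + 43.50·148.0) / 348.5 = 7048/348.5 = 20.22 mg/L.
Half-life 23.7 h → k = ln 2 / 23.7 = 0.02925 h⁻¹ = 0.7019 d⁻¹.
20.22·exp(−k·t) = 9.6 → t = ln(20.22/9.6)/k = 91710 s = 25.48 h.

25.5 h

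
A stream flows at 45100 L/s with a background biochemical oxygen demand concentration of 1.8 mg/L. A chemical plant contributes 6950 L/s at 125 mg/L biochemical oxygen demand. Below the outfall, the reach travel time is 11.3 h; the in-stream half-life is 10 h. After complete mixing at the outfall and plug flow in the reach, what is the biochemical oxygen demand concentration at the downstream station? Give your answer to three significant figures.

8.34 mg/L

Mixed concentration C = ΣQC/ΣQ = (45100·1.800 + 6950·125.0) / 52050 = 949900/52050 = 18.25 mg/L.
Half-life 10 h → k = ln 2 / 10 = 0.06931 h⁻¹ = 1.664 d⁻¹.
Decay over the reach: 18.25·exp(−kt) = 18.25·0.4569 = 8.339 mg/L.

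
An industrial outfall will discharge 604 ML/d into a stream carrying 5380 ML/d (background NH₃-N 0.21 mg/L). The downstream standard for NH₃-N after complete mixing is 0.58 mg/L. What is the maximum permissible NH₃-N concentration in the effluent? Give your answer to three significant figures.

At the limit, (Qr·Cr + Qe·Cₑ)/(Qr + Qe) = 0.58:
Cₑ = (5984·0.58 − 5380·0.2100) / 604.0 = 3.876 mg/L.

3.88 mg/L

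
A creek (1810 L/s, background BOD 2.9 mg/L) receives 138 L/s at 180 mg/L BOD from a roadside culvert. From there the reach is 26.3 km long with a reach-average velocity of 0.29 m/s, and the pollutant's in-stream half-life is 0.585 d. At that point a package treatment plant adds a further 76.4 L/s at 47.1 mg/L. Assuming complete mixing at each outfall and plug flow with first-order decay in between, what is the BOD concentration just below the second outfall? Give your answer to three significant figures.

After mixing, C = (1810·2.900 + 138.0·180.0) / 1948 = 30090/1948 = 15.45 mg/L; combined flow 1948 L/s.
Travel time t = 26.3·1000 / 0.29 = 90690 s = 25.19 h.
Half-life 0.585 d → k = ln 2 / 0.585 = 1.185 d⁻¹.
First-order decay: C = 15.45·exp(−k·t) = 15.45·0.2883 = 4.453 mg/L.
Second outfall: C = (1948·4.453 + 76.40·47.10)/2024 = 6.063 mg/L.

6.06 mg/L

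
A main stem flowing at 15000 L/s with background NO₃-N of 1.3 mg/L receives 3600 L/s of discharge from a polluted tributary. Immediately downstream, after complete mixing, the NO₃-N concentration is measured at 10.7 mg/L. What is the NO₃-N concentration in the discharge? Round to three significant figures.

49.9 mg/L

Mass balance: 15000·1.300 + 3600·Cₑ = 18600·10.70
→ Cₑ = (18600·10.70 − 15000·1.300) / 3600 = 49.87 mg/L.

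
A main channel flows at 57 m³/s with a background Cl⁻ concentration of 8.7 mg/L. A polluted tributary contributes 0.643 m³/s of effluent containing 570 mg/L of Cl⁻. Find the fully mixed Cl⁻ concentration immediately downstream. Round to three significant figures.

15.0 mg/L

After mixing, C = (57.00·8.700 + 0.6430·570.0) / 57.64 = 862.4/57.64 = 14.96 mg/L.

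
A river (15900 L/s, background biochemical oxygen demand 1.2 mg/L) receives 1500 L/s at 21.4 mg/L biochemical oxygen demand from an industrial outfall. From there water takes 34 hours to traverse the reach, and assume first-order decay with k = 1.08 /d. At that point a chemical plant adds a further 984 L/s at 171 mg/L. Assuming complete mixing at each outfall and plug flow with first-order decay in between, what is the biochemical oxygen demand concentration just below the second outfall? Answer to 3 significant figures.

9.76 mg/L

Conservation of mass: C = (15900·1.200 + 1500·21.40) / 17400 = 51180/17400 = 2.941 mg/L; combined flow 17400 L/s.
Decay over the reach: 2.941·exp(−kt) = 2.941·0.2165 = 0.6369 mg/L.
Second outfall: C = (17400·0.6369 + 984.0·171.0)/18380 = 9.756 mg/L.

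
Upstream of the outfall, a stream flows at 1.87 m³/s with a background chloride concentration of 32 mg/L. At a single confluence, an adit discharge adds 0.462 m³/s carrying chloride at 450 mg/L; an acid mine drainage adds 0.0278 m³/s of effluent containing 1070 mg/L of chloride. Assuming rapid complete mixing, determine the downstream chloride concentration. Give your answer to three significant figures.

126 mg/L

Mass balance: C = (1.870·32.00 + 0.4620·450.0 + 0.02780·1070) / 2.360 = 297.5/2.360 = 126.1 mg/L.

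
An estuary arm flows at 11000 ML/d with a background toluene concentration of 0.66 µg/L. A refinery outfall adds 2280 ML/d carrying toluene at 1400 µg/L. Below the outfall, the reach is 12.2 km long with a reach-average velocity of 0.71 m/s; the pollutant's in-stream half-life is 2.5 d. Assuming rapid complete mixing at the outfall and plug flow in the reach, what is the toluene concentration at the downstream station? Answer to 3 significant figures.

Mass balance: C = (11000·0.6600 + 2280·1400) / 13280 = 3199000/13280 = 240.9 µg/L.
Travel time t = 12.2·1000 / 0.71 = 17180 s = 4.773 h.
Half-life 2.5 d → k = ln 2 / 2.5 = 0.2773 d⁻¹.
Decay over the reach: 240.9·exp(−kt) = 240.9·0.9464 = 228.0 µg/L.

228 µg/L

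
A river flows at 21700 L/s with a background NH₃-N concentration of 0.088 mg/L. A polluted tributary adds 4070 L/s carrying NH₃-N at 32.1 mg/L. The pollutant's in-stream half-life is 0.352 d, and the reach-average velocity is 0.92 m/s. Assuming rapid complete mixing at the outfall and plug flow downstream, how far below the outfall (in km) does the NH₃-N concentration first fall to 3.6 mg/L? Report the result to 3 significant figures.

Flow-weighted average: C = (21700·0.08800 + 4070·32.10) / 25770 = 132600/25770 = 5.144 mg/L.
Half-life 0.352 d → k = ln 2 / 0.352 = 1.969 d⁻¹.
Set 5.144·exp(−k·t) = 3.6 → t = ln(5.144/3.6)/k = 15660 s = 4.349 h.
Distance = v·t = 0.92·15660 = 14410 m = 14.41 km.

14.4 km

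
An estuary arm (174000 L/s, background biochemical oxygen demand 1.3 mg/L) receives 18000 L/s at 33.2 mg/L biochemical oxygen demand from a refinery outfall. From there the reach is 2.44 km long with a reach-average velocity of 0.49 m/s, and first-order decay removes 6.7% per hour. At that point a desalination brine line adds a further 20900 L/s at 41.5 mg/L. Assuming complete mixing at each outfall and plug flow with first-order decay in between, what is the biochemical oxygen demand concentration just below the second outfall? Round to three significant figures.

7.59 mg/L

After mixing, C = (174000·1.300 + 18000·33.20) / 192000 = 823800/192000 = 4.291 mg/L; combined flow 192000 L/s.
Travel time t = 2.44·1000 / 0.49 = 4980 s = 1.383 h.
6.7%/h lost → k = −ln(1 − 0.067) = 0.06935 h⁻¹.
Applying C = C₀e^(−kt): 4.291 × 0.9085 = 3.898 mg/L.
Second outfall: C = (192000·3.898 + 20900·41.50)/212900 = 7.589 mg/L.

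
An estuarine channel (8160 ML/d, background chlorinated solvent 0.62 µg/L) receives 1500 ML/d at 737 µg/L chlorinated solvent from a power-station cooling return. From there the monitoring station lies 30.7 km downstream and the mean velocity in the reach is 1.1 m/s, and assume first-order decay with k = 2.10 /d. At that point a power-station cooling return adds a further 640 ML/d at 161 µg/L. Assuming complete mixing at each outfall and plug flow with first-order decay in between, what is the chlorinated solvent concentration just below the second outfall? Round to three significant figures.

After mixing, C = (8160·0.6200 + 1500·737.0) / 9660 = 1111000/9660 = 115.0 µg/L; combined flow 9660 ML/d.
Travel time t = 30.7·1000 / 1.1 = 27910 s = 7.753 h.
First-order decay: C = 115.0·exp(−k·t) = 115.0·0.5075 = 58.34 µg/L.
At the second outfall, C = (9660·58.34 + 640.0·161.0) / (9660 + 640.0) = 64.72 µg/L.

64.7 µg/L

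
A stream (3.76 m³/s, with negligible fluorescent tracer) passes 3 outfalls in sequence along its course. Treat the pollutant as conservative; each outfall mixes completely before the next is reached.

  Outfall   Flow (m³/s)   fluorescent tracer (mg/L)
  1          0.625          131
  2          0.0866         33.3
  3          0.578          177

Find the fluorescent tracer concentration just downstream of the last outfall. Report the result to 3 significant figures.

37.0 mg/L

After outfall 1: Q = 3.760 + 0.6250 = 4.385 m³/s; C = (3.760·0 + 0.6250·131.0)/4.385 = 18.67 mg/L.
After outfall 2: Q = 4.385 + 0.08660 = 4.472 m³/s; C = (4.385·18.67 + 0.08660·33.30)/4.472 = 18.95 mg/L.
After outfall 3: Q = 4.472 + 0.5780 = 5.050 m³/s; C = (4.472·18.95 + 0.5780·177.0)/5.050 = 37.05 mg/L.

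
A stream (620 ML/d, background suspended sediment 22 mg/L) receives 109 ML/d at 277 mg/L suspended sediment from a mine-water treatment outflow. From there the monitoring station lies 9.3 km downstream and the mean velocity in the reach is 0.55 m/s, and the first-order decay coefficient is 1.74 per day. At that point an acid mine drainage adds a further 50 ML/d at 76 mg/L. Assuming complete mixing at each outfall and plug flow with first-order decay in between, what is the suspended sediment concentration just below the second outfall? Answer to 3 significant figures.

44.9 mg/L

After mixing, C = (620.0·22.00 + 109.0·277.0) / 729.0 = 43830/729.0 = 60.13 mg/L; combined flow 729.0 ML/d.
Travel time t = 9.3·1000 / 0.55 = 16910 s = 4.697 h.
After decay, C = 60.13 × e^(−kt) = 60.13 × 0.7114 = 42.77 mg/L.
At the second outfall, C = (729.0·42.77 + 50.00·76.00) / (729.0 + 50.00) = 44.91 mg/L.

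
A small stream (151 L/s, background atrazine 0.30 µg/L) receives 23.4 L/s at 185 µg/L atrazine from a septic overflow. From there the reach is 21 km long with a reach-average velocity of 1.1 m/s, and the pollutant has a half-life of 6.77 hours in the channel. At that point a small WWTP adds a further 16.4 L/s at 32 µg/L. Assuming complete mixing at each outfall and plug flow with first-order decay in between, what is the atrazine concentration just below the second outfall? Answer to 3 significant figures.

Conservation of mass: C = (151.0·0.3000 + 23.40·185.0) / 174.4 = 4374/174.4 = 25.08 µg/L; combined flow 174.4 L/s.
Travel time t = 21·1000 / 1.1 = 19090 s = 5.303 h.
Half-life 6.77 h → k = ln 2 / 6.77 = 0.1024 h⁻¹ = 2.457 d⁻¹.
Applying C = C₀e^(−kt): 25.08 × 0.5810 = 14.57 µg/L.
Second outfall: C = (174.4·14.57 + 16.40·32.00)/190.8 = 16.07 µg/L.

16.1 µg/L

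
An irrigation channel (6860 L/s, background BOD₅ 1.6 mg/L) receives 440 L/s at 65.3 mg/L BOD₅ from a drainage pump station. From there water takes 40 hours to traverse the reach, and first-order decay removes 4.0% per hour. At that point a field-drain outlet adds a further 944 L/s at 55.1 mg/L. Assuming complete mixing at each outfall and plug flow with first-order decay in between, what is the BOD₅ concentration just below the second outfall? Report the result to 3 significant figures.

7.25 mg/L

Mass balance: C = (6860·1.600 + 440.0·65.30) / 7300 = 39710/7300 = 5.439 mg/L; combined flow 7300 L/s.
4.0%/h lost → k = −ln(1 − 0.04) = 0.04082 h⁻¹.
Decay over the reach: 5.439·exp(−kt) = 5.439·0.1954 = 1.063 mg/L.
Second outfall: C = (7300·1.063 + 944.0·55.10)/8244 = 7.250 mg/L.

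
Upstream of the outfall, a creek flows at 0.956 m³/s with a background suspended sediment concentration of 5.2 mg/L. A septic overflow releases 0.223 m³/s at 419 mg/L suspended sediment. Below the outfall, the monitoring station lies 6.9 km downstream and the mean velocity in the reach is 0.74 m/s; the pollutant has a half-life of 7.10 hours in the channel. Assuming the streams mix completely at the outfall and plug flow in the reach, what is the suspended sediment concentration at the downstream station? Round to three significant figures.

After mixing, C = (0.9560·5.200 + 0.2230·419.0) / 1.179 = 98.41/1.179 = 83.47 mg/L.
Travel time t = 6.9·1000 / 0.74 = 9324 s = 2.590 h.
Half-life 7.10 h → k = ln 2 / 7.10 = 0.09763 h⁻¹ = 2.343 d⁻¹.
After decay, C = 83.47 × e^(−kt) = 83.47 × 0.7766 = 64.82 mg/L.

64.8 mg/L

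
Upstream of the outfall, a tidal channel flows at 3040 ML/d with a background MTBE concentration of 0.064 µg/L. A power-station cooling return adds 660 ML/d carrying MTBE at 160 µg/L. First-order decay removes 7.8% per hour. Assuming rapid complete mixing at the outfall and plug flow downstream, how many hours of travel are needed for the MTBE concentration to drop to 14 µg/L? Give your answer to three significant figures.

Mixed concentration C = ΣQC/ΣQ = (3040·0.06400 + 660.0·160.0) / 3700 = 105800/3700 = 28.59 µg/L.
7.8%/h lost → k = −ln(1 − 0.078) = 0.08121 h⁻¹.
28.59·exp(−k·t) = 14 → t = ln(28.59/14)/k = 31660 s = 8.793 h.

8.79 h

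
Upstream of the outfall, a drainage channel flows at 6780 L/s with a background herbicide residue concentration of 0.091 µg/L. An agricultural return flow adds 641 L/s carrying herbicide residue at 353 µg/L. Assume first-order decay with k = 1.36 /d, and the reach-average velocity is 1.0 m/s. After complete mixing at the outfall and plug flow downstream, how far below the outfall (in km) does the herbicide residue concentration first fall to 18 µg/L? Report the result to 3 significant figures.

Mixed concentration C = ΣQC/ΣQ = (6780·0.09100 + 641.0·353.0) / 7421 = 226900/7421 = 30.57 µg/L.
Set 30.57·exp(−k·t) = 18 → t = ln(30.57/18)/k = 33660 s = 9.349 h.
Distance = v·t = 1.0·33660 = 33660 m = 33.66 km.

33.7 km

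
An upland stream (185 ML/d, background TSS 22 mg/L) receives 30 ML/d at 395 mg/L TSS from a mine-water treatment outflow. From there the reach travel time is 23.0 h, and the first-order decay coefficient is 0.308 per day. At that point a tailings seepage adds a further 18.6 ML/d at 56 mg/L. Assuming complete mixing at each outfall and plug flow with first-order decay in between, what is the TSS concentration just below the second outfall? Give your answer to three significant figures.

Mixed concentration C = ΣQC/ΣQ = (185.0·22.00 + 30.00·395.0) / 215.0 = 15920/215.0 = 74.05 mg/L; combined flow 215.0 ML/d.
Applying C = C₀e^(−kt): 74.05 × 0.7444 = 55.12 mg/L.
At the second outfall, C = (215.0·55.12 + 18.60·56.00) / (215.0 + 18.60) = 55.19 mg/L.

55.2 mg/L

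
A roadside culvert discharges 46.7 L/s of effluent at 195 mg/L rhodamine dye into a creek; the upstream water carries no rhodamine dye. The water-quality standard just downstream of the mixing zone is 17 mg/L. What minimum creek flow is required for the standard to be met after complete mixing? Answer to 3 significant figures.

Set C_mix = 17: (Q·0 + 46.70·195.0) / (Q + 46.70) = 17
→ Q = 46.70·(195.0 − 17)/(17 − 0) = 489.0 L/s.

489 L/s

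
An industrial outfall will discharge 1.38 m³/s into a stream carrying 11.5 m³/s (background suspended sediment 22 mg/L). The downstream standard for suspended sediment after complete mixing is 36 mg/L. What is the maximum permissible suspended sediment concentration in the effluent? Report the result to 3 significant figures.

At the limit, (Qr·Cr + Qe·Cₑ)/(Qr + Qe) = 36:
Cₑ = (12.88·36 − 11.50·22.00) / 1.380 = 152.7 mg/L.

153 mg/L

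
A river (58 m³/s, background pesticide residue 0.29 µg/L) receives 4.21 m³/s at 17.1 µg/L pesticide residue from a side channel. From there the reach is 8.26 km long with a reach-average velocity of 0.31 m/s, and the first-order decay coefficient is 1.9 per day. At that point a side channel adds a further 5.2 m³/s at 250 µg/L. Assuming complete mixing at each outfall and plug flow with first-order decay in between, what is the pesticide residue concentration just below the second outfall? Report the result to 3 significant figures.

After mixing, C = (58.00·0.2900 + 4.210·17.10) / 62.21 = 88.81/62.21 = 1.428 µg/L; combined flow 62.21 m³/s.
Travel time t = 8.26·1000 / 0.31 = 26650 s = 7.401 h.
After decay, C = 1.428 × e^(−kt) = 1.428 × 0.5566 = 0.7946 µg/L.
Second outfall: C = (62.21·0.7946 + 5.200·250.0)/67.41 = 20.02 µg/L.

20.0 µg/L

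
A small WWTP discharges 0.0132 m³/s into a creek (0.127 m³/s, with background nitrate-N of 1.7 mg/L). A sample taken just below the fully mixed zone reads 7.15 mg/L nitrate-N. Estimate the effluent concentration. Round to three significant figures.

Mass balance: 0.1270·1.700 + 0.01320·Cₑ = 0.1402·7.150
→ Cₑ = (0.1402·7.150 − 0.1270·1.700) / 0.01320 = 59.59 mg/L.

59.6 mg/L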